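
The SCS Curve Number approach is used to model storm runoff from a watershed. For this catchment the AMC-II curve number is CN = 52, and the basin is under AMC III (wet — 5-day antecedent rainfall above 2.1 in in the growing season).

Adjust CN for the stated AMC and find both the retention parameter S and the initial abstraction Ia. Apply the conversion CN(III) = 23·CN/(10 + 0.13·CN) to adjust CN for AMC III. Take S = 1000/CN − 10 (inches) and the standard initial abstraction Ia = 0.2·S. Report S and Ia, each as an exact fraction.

Wet (AMC III): CN(III) = 23·52/(10 + 0.13·52) = 1196/(419/25) = 29900/419 ≈ 71.360
S = 1000/(29900/419) − 10 = 1200/299 in ≈ 4.013 in
Ia = 0.2S: 0.2·4.013 = 0.803 in (exactly 240/299)

S = 1200/299 in ≈ 4.013 in; Ia = 240/299 in ≈ 0.803 in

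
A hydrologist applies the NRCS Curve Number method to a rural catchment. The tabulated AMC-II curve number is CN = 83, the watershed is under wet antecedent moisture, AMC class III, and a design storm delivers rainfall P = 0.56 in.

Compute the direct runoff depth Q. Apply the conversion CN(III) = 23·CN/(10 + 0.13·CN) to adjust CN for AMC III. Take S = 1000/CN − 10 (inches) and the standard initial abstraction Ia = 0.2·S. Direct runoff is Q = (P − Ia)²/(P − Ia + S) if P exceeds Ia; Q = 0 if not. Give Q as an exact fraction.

Wet (AMC III): CN(III) = 23·83/(10 + 0.13·83) = 1909/(2079/100) = 190900/2079 ≈ 91.823
Retention S: 1000/CN − 10 with CN=91.823 → S = 1700/1909 ≈ 0.891 in
Ia = 0.2S: 0.2·0.891 = 0.178 in (exactly 340/1909)
P − Ia = 0.560 − 0.178 = 18226/47725 ≈ 0.382 in (> 0, runoff occurs)
Q: (18226/47725)² ÷ (60726/47725) = 166093538/1449074175 in (≈ 0.115 in)

Q = 166093538/1449074175 in ≈ 0.115 in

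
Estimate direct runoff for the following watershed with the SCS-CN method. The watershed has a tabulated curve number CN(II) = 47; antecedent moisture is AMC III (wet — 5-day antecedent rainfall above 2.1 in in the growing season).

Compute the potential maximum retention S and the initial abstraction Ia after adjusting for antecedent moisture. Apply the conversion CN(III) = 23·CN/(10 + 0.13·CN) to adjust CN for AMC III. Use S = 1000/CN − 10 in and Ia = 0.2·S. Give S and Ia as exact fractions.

S = 5300/1081 in ≈ 4.903 in; Ia = 1060/1081 in ≈ 0.981 in

Wet (AMC III): CN(III) = 23·47/(10 + 0.13·47) = 1081/(1611/100) = 108100/1611 ≈ 67.101
Max retention: S = 1000/(108100/1611) − 10 = 5300/1081 in (≈ 4.903 in)
Initial abstraction Ia = S/5 = (5300/1081)/5 = 1060/1081 ≈ 0.981 in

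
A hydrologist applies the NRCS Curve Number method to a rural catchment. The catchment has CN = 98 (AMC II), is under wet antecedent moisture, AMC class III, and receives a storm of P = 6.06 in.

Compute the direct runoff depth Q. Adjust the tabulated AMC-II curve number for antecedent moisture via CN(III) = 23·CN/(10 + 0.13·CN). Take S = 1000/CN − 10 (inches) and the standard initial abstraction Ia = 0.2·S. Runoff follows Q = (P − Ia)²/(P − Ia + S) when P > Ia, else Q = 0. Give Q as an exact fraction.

Q = 115927311361/19467854350 in ≈ 5.955 in

CN(III) from CN(II)=98: (23·98)/(10 + 0.13·98) = 112700/1137 ≈ 99.120
S = 1000/(112700/1137) − 10 = 100/1127 in ≈ 0.089 in
Initial abstraction Ia = S/5 = (100/1127)/5 = 20/1127 ≈ 0.018 in
P − Ia = 6.060 − 0.018 = 340481/56350 ≈ 6.042 in (> 0, runoff occurs)
Q = (340481/56350)²/((340481/56350) + 100/1127) = (115927311361/3175322500)/(345481/56350) = 115927311361/19467854350 in ≈ 5.955 in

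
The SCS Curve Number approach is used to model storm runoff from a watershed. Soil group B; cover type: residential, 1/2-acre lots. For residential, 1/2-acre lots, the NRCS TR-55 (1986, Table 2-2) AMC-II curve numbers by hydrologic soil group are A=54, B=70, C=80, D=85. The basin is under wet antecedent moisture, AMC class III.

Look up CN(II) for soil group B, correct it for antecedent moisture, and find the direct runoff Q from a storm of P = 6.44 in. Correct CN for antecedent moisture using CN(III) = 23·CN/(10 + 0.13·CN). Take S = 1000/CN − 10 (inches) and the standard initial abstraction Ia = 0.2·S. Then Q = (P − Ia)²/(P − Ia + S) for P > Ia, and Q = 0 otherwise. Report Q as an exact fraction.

NRCS table: residential, 1/2-acre lots, soil group B → CN(II) = 70
Adjust CN=70 to AMC III: 23·70/(10 + 0.13·70) → 1610 ÷ (191/10) = 16100/191 ≈ 84.293
Max retention: S = 1000/(16100/191) − 10 = 300/161 in (≈ 1.863 in)
Ia = 0.2·(300/161) = 60/161 in ≈ 0.373 in
Since P=6.440 > Ia=0.373: effective rainfall P−Ia = 24421/4025 in
Runoff Q = (P−Ia)²/(P−Ia+S) = (6.067)²/(6.067+1.863) = 596385241/128482025 ≈ 4.642 in

Q = 596385241/128482025 in ≈ 4.642 in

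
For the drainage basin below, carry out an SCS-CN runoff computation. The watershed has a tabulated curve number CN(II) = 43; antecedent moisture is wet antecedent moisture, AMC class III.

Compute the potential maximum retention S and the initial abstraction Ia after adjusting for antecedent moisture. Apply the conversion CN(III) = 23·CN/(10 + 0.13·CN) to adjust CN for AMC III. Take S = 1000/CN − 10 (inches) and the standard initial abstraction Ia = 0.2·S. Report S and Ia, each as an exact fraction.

S = 5700/989 in ≈ 5.763 in; Ia = 1140/989 in ≈ 1.153 in

Wet (AMC III): CN(III) = 23·43/(10 + 0.13·43) = 989/(1559/100) = 98900/1559 ≈ 63.438
Retention S: 1000/CN − 10 with CN=63.438 → S = 5700/989 ≈ 5.763 in
Ia = 0.2·(5700/989) = 1140/989 in ≈ 1.153 in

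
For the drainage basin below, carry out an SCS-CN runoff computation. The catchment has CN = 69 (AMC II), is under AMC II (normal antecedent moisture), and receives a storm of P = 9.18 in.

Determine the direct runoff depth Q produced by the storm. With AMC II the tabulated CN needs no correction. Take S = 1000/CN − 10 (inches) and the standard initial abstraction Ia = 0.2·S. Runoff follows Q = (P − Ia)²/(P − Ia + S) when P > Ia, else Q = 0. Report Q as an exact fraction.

Average conditions: CN = 69 (no AMC adjustment).
Max retention: S = 1000/69 − 10 = 310/69 in (≈ 4.493 in)
Ia = 0.2S: 0.2·4.493 = 0.899 in (exactly 62/69)
Excess rainfall: 9.180 − 0.899 = 8.281 in; P > Ia so Q > 0
Q = (28571/3450)²/((28571/3450) + 310/69) = (816302041/11902500)/(44071/3450) = 816302041/152044950 in ≈ 5.369 in

Q = 816302041/152044950 in ≈ 5.369 in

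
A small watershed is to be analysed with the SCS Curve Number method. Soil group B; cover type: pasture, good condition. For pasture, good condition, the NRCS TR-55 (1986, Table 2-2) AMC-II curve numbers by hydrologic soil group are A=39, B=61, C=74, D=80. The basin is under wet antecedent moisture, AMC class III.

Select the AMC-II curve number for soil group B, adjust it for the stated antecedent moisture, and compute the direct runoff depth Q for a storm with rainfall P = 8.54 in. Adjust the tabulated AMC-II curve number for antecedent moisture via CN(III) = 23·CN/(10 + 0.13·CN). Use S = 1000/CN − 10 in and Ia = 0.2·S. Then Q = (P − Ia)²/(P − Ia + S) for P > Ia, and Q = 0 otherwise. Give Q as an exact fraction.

NRCS table: pasture, good condition, soil group B → CN(II) = 61
Wet (AMC III): CN(III) = 23·61/(10 + 0.13·61) = 1403/(1793/100) = 140300/1793 ≈ 78.249
Retention S: 1000/CN − 10 with CN=78.249 → S = 3900/1403 ≈ 2.780 in
Ia = 0.2·(3900/1403) = 780/1403 in ≈ 0.556 in
P − Ia = 8.540 − 0.556 = 560081/70150 ≈ 7.984 in (> 0, runoff occurs)
Q: (560081/70150)² ÷ (755081/70150) = 313690726561/52968932150 in (≈ 5.922 in)

Q = 313690726561/52968932150 in ≈ 5.922 in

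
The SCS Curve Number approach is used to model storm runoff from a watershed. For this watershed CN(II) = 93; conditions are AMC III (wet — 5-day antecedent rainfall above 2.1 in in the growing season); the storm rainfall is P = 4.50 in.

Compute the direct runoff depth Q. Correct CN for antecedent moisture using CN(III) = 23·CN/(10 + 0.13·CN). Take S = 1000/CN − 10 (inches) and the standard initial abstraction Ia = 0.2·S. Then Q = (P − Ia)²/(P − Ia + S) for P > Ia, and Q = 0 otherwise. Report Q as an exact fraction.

Q = 359898841/87147138 in ≈ 4.130 in

CN(III) from CN(II)=93: (23·93)/(10 + 0.13·93) = 213900/2209 ≈ 96.831
S = 1000/(213900/2209) − 10 = 700/2139 in ≈ 0.327 in
Initial abstraction Ia = S/5 = (700/2139)/5 = 140/2139 ≈ 0.065 in
Excess rainfall: 4.500 − 0.065 = 4.435 in; P > Ia so Q > 0
Q: (18971/4278)² ÷ (20371/4278) = 359898841/87147138 in (≈ 4.130 in)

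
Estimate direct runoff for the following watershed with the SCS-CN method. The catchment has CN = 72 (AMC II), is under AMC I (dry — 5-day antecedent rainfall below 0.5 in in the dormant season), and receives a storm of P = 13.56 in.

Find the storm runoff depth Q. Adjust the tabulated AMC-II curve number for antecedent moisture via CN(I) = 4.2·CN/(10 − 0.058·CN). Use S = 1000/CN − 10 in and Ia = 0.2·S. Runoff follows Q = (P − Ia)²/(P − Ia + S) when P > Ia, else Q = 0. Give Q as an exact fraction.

Dry (AMC I): CN(I) = 4.2·72/(10 − 0.058·72) = (1512/5)/(728/125) = 675/13 ≈ 51.923
Retention S: 1000/CN − 10 with CN=51.923 → S = 250/27 ≈ 9.259 in
Ia = 0.2S: 0.2·9.259 = 1.852 in (exactly 50/27)
Excess rainfall: 13.560 − 1.852 = 11.708 in; P > Ia so Q > 0
Q = (7903/675)²/((7903/675) + 250/27) = (62457409/455625)/(14153/675) = 62457409/9553275 in ≈ 6.538 in

Q = 62457409/9553275 in ≈ 6.538 in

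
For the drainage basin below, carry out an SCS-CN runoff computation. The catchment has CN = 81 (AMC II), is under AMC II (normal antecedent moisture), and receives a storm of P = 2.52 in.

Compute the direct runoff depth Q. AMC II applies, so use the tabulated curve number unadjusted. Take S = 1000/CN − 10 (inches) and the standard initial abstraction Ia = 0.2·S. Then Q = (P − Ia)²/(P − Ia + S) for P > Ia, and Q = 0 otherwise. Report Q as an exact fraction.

AMC II — tabulated CN = 81 applies directly.
Max retention: S = 1000/81 − 10 = 190/81 in (≈ 2.346 in)
Ia = 0.2·(190/81) = 38/81 in ≈ 0.469 in
Excess rainfall: 2.520 − 0.469 = 2.051 in; P > Ia so Q > 0
Q: (4153/2025)² ÷ (8903/2025) = 17247409/18028575 in (≈ 0.957 in)

Q = 17247409/18028575 in ≈ 0.957 in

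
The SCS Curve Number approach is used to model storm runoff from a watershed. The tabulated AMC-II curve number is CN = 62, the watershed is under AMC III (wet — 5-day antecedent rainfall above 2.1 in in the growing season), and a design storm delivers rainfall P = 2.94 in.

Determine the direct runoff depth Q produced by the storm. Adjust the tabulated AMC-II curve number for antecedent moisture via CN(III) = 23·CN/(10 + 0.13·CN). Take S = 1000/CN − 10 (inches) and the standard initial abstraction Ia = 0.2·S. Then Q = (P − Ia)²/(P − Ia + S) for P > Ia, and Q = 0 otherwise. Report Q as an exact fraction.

CN(III) from CN(II)=62: (23·62)/(10 + 0.13·62) = 71300/903 ≈ 78.959
S = 1000/(71300/903) − 10 = 1900/713 in ≈ 2.665 in
Ia = 0.2S: 0.2·2.665 = 0.533 in (exactly 380/713)
Excess rainfall: 2.940 − 0.533 = 2.407 in; P > Ia so Q > 0
Q: (85811/35650)² ÷ (180811/35650) = 7363527721/6445912150 in (≈ 1.142 in)

Q = 7363527721/6445912150 in ≈ 1.142 in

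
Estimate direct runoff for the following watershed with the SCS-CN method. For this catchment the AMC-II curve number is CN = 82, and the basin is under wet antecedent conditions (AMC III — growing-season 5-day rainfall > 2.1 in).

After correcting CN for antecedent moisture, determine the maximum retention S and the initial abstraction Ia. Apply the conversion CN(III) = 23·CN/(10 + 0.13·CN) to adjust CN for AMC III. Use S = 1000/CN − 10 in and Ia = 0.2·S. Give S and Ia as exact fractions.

S = 900/943 in ≈ 0.954 in; Ia = 180/943 in ≈ 0.191 in

CN(III) from CN(II)=82: (23·82)/(10 + 0.13·82) = 94300/1033 ≈ 91.288
S = 1000/(94300/1033) − 10 = 900/943 in ≈ 0.954 in
Initial abstraction Ia = S/5 = (900/943)/5 = 180/943 ≈ 0.191 in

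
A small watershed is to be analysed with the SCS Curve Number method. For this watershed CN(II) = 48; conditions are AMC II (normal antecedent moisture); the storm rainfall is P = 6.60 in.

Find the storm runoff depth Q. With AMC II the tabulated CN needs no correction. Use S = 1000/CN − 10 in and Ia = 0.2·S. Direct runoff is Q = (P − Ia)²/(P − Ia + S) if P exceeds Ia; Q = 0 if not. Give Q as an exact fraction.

Q = 17689/13740 in ≈ 1.287 in

AMC II — tabulated CN = 48 applies directly.
Max retention: S = 1000/48 − 10 = 65/6 in (≈ 10.833 in)
Initial abstraction Ia = S/5 = (65/6)/5 = 13/6 ≈ 2.167 in
Excess rainfall: 6.600 − 2.167 = 4.433 in; P > Ia so Q > 0
Q = (133/30)²/((133/30) + 65/6) = (17689/900)/(229/15) = 17689/13740 in ≈ 1.287 in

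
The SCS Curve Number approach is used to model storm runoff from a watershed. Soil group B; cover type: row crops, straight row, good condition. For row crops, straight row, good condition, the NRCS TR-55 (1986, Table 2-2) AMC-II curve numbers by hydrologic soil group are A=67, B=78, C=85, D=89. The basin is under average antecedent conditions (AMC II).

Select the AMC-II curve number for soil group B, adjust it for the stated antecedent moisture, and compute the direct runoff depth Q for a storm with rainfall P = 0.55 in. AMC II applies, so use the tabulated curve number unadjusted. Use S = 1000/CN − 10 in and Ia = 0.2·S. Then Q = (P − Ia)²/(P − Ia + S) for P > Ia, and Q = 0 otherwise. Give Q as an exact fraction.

Q = 0 in ≈ 0.000 in

NRCS table: row crops, straight row, good condition, soil group B → CN(II) = 78
CN(II) = 78; AMC II needs no correction.
Max retention: S = 1000/78 − 10 = 110/39 in (≈ 2.821 in)
Ia = 0.2·(110/39) = 22/39 in ≈ 0.564 in
P = 0.550 ≤ Ia = 0.564 in: entire storm abstracted, Q = 0.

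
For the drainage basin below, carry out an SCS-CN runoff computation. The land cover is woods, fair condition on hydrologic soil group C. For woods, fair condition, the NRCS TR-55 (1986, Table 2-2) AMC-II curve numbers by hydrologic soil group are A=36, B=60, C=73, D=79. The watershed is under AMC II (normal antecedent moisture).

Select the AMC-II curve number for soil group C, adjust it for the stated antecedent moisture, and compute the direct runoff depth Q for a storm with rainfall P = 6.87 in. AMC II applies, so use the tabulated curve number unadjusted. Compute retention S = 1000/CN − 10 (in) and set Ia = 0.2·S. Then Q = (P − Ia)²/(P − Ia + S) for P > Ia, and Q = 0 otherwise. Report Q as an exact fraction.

Q = 667550667/174594100 in ≈ 3.823 in

NRCS table: woods, fair condition, soil group C → CN(II) = 73
AMC II — tabulated CN = 73 applies directly.
Retention S: 1000/CN − 10 with CN=73.000 → S = 270/73 ≈ 3.699 in
Ia = 0.2S: 0.2·3.699 = 0.740 in (exactly 54/73)
P − Ia = 6.870 − 0.740 = 44751/7300 ≈ 6.130 in (> 0, runoff occurs)
Q: (44751/7300)² ÷ (71751/7300) = 667550667/174594100 in (≈ 3.823 in)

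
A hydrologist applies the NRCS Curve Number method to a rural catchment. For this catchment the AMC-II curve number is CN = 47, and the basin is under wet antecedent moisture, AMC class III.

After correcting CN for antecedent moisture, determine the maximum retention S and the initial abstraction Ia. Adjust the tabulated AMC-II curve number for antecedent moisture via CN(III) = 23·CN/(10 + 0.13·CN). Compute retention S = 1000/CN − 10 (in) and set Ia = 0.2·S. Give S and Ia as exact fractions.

S = 5300/1081 in ≈ 4.903 in; Ia = 1060/1081 in ≈ 0.981 in

Wet (AMC III): CN(III) = 23·47/(10 + 0.13·47) = 1081/(1611/100) = 108100/1611 ≈ 67.101
Retention S: 1000/CN − 10 with CN=67.101 → S = 5300/1081 ≈ 4.903 in
Initial abstraction Ia = S/5 = (5300/1081)/5 = 1060/1081 ≈ 0.981 in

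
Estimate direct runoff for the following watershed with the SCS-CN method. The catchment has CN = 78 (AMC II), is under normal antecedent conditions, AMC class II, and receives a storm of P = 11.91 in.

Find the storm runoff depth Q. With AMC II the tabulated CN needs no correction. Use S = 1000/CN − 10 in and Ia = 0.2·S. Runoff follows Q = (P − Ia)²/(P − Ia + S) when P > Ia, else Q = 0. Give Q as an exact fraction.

AMC II — tabulated CN = 78 applies directly.
S = 1000/78 − 10 = 110/39 in ≈ 2.821 in
Ia = 0.2·(110/39) = 22/39 in ≈ 0.564 in
Since P=11.910 > Ia=0.564: effective rainfall P−Ia = 44249/3900 in
Q: (44249/3900)² ÷ (55249/3900) = 1957974001/215471100 in (≈ 9.087 in)

Q = 1957974001/215471100 in ≈ 9.087 in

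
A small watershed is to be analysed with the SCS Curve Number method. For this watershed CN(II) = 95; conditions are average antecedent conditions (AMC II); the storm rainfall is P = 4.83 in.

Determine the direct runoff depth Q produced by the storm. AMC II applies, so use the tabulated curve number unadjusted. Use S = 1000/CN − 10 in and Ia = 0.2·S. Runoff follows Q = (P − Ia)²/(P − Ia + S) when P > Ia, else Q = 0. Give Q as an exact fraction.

AMC II — tabulated CN = 95 applies directly.
Max retention: S = 1000/95 − 10 = 10/19 in (≈ 0.526 in)
Ia = 0.2·(10/19) = 2/19 in ≈ 0.105 in
Since P=4.830 > Ia=0.105: effective rainfall P−Ia = 8977/1900 in
Runoff Q = (P−Ia)²/(P−Ia+S) = (4.725)²/(4.725+0.526) = 80586529/18956300 ≈ 4.251 in

Q = 80586529/18956300 in ≈ 4.251 in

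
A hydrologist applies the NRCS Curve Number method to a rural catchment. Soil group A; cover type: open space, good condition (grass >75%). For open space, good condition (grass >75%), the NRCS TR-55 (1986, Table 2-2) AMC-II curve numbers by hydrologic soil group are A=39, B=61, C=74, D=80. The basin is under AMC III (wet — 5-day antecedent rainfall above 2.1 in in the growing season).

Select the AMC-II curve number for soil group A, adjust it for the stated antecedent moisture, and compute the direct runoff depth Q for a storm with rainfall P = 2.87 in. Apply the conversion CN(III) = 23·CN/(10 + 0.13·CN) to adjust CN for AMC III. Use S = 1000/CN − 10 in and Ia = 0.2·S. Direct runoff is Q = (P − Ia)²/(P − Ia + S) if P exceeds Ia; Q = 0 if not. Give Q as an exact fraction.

Q = 18343722721/66865878300 in ≈ 0.274 in

NRCS table: open space, good condition (grass >75%), soil group A → CN(II) = 39
Wet (AMC III): CN(III) = 23·39/(10 + 0.13·39) = 897/(1507/100) = 89700/1507 ≈ 59.522
Retention S: 1000/CN − 10 with CN=59.522 → S = 6100/897 ≈ 6.800 in
Ia = 0.2·(6100/897) = 1220/897 in ≈ 1.360 in
Since P=2.870 > Ia=1.360: effective rainfall P−Ia = 135439/89700 in
Q: (135439/89700)² ÷ (745439/89700) = 18343722721/66865878300 in (≈ 0.274 in)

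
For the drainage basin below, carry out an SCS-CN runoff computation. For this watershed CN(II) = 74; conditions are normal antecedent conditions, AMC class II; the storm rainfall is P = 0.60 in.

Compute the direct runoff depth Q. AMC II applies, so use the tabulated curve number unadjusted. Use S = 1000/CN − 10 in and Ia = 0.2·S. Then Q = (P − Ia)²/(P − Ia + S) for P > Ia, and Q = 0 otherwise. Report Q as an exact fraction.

Q = 0 in ≈ 0.000 in

AMC II — tabulated CN = 74 applies directly.
Retention S: 1000/CN − 10 with CN=74.000 → S = 130/37 ≈ 3.514 in
Initial abstraction Ia = S/5 = (130/37)/5 = 26/37 ≈ 0.703 in
P = 0.600 ≤ Ia = 0.703 in: entire storm abstracted, Q = 0.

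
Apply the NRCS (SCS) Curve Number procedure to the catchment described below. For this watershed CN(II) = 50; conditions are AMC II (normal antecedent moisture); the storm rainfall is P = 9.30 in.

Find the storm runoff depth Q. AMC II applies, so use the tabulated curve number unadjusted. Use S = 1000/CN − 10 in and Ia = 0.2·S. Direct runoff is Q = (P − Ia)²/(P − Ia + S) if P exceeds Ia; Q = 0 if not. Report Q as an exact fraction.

AMC II — tabulated CN = 50 applies directly.
Max retention: S = 1000/50 − 10 = 10 in (≈ 10.000 in)
Initial abstraction Ia = S/5 = 10/5 = 2 ≈ 2.000 in
Excess rainfall: 9.300 − 2.000 = 7.300 in; P > Ia so Q > 0
Q: (73/10)² ÷ (173/10) = 5329/1730 in (≈ 3.080 in)

Q = 5329/1730 in ≈ 3.080 in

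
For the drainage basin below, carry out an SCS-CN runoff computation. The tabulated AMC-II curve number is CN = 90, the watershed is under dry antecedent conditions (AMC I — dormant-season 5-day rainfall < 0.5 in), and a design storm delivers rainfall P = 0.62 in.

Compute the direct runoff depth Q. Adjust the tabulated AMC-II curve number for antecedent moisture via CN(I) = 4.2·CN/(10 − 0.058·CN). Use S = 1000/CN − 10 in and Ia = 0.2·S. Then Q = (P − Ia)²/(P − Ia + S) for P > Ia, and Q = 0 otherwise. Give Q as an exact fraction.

Q = 737881/244367550 in ≈ 0.003 in

Dry (AMC I): CN(I) = 4.2·90/(10 − 0.058·90) = 378/(239/50) = 18900/239 ≈ 79.079
S = 1000/(18900/239) − 10 = 500/189 in ≈ 2.646 in
Ia = 0.2·(500/189) = 100/189 in ≈ 0.529 in
Since P=0.620 > Ia=0.529: effective rainfall P−Ia = 859/9450 in
Q = (859/9450)²/((859/9450) + 500/189) = (737881/89302500)/(25859/9450) = 737881/244367550 in ≈ 0.003 in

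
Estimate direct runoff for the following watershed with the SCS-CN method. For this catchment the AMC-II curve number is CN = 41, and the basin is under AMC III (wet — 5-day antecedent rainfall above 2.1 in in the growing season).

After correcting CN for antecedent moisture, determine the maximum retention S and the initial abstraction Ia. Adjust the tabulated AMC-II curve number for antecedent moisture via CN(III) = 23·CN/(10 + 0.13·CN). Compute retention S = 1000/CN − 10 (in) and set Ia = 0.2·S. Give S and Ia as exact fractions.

S = 5900/943 in ≈ 6.257 in; Ia = 1180/943 in ≈ 1.251 in

CN(III) from CN(II)=41: (23·41)/(10 + 0.13·41) = 94300/1533 ≈ 61.513
Max retention: S = 1000/(94300/1533) − 10 = 5900/943 in (≈ 6.257 in)
Ia = 0.2S: 0.2·6.257 = 1.251 in (exactly 1180/943)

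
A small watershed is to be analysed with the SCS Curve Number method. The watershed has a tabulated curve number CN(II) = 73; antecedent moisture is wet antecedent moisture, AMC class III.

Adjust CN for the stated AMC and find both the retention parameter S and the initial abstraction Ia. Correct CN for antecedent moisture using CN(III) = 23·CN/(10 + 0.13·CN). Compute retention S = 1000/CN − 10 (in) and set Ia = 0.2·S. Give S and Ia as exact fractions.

Wet (AMC III): CN(III) = 23·73/(10 + 0.13·73) = 1679/(1949/100) = 167900/1949 ≈ 86.147
Retention S: 1000/CN − 10 with CN=86.147 → S = 2700/1679 ≈ 1.608 in
Ia = 0.2S: 0.2·1.608 = 0.322 in (exactly 540/1679)

S = 2700/1679 in ≈ 1.608 in; Ia = 540/1679 in ≈ 0.322 in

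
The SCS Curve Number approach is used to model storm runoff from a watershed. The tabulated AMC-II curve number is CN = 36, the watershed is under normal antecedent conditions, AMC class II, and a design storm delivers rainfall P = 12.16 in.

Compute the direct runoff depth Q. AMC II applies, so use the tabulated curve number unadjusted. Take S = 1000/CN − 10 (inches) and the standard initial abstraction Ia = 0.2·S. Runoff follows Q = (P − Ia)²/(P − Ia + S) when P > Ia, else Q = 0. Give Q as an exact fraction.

Q = 234256/83475 in ≈ 2.806 in

Average conditions: CN = 36 (no AMC adjustment).
Retention S: 1000/CN − 10 with CN=36.000 → S = 160/9 ≈ 17.778 in
Initial abstraction Ia = S/5 = (160/9)/5 = 32/9 ≈ 3.556 in
Since P=12.160 > Ia=3.556: effective rainfall P−Ia = 1936/225 in
Q: (1936/225)² ÷ (5936/225) = 234256/83475 in (≈ 2.806 in)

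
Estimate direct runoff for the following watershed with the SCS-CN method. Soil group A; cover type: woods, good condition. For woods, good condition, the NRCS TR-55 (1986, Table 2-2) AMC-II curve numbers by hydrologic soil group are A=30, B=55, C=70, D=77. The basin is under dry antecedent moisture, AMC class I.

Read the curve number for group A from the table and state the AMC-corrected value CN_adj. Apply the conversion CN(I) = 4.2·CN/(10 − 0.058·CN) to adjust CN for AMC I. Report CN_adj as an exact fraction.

NRCS table: woods, good condition, soil group A → CN(II) = 30
CN(I) from CN(II)=30: (4.2·30)/(10 − 0.058·30) = 900/59 ≈ 15.254

CN_adj = 900/59 ≈ 15.254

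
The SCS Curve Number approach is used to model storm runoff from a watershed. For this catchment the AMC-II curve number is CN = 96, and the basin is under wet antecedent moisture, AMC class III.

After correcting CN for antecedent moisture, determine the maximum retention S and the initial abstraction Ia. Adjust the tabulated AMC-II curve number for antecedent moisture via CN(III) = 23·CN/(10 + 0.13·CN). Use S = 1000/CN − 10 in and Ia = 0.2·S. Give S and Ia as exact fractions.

Adjust CN=96 to AMC III: 23·96/(10 + 0.13·96) → 2208 ÷ (562/25) = 27600/281 ≈ 98.221
Max retention: S = 1000/(27600/281) − 10 = 25/138 in (≈ 0.181 in)
Initial abstraction Ia = S/5 = (25/138)/5 = 5/138 ≈ 0.036 in

S = 25/138 in ≈ 0.181 in; Ia = 5/138 in ≈ 0.036 in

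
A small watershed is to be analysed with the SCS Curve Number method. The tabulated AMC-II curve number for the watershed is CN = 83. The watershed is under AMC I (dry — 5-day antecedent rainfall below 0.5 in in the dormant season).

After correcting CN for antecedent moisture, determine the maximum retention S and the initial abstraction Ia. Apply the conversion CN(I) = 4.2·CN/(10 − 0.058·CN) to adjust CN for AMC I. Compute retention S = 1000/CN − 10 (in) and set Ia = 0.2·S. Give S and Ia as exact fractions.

CN(I) from CN(II)=83: (4.2·83)/(10 − 0.058·83) = 174300/2593 ≈ 67.219
S = 1000/(174300/2593) − 10 = 8500/1743 in ≈ 4.877 in
Ia = 0.2·(8500/1743) = 1700/1743 in ≈ 0.975 in

S = 8500/1743 in ≈ 4.877 in; Ia = 1700/1743 in ≈ 0.975 in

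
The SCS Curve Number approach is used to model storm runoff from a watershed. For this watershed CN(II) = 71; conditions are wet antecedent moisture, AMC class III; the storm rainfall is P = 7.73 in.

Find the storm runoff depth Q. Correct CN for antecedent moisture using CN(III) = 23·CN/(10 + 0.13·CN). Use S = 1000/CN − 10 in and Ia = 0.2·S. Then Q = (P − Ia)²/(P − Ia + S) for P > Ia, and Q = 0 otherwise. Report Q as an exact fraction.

Q = 1450360167481/244020659700 in ≈ 5.944 in

Wet (AMC III): CN(III) = 23·71/(10 + 0.13·71) = 1633/(1923/100) = 163300/1923 ≈ 84.919
Max retention: S = 1000/(163300/1923) − 10 = 2900/1633 in (≈ 1.776 in)
Ia = 0.2·(2900/1633) = 580/1633 in ≈ 0.355 in
P − Ia = 7.730 − 0.355 = 1204309/163300 ≈ 7.375 in (> 0, runoff occurs)
Runoff Q = (P−Ia)²/(P−Ia+S) = (7.375)²/(7.375+1.776) = 1450360167481/244020659700 ≈ 5.944 in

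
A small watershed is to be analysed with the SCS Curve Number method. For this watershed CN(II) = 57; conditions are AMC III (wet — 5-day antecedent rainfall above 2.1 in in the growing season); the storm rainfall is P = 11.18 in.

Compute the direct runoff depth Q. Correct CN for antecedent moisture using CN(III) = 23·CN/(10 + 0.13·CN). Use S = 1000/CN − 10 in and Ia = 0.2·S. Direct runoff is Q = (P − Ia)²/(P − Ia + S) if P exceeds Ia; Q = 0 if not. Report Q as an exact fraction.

Wet (AMC III): CN(III) = 23·57/(10 + 0.13·57) = 1311/(1741/100) = 131100/1741 ≈ 75.302
Max retention: S = 1000/(131100/1741) − 10 = 4300/1311 in (≈ 3.280 in)
Initial abstraction Ia = S/5 = (4300/1311)/5 = 860/1311 ≈ 0.656 in
P − Ia = 11.180 − 0.656 = 689849/65550 ≈ 10.524 in (> 0, runoff occurs)
Q: (689849/65550)² ÷ (904849/65550) = 11067247507/1379368650 in (≈ 8.023 in)

Q = 11067247507/1379368650 in ≈ 8.023 in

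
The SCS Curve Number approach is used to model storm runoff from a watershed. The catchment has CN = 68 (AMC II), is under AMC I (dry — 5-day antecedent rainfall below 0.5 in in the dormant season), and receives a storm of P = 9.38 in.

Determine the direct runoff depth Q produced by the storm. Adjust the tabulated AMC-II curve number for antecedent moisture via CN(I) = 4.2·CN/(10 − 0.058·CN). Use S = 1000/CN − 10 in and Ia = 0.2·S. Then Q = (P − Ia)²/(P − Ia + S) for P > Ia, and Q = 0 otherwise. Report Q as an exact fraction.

Dry (AMC I): CN(I) = 4.2·68/(10 − 0.058·68) = (1428/5)/(757/125) = 35700/757 ≈ 47.160
Retention S: 1000/CN − 10 with CN=47.160 → S = 4000/357 ≈ 11.204 in
Initial abstraction Ia = S/5 = (4000/357)/5 = 800/357 ≈ 2.241 in
Since P=9.380 > Ia=2.241: effective rainfall P−Ia = 127433/17850 in
Q: (127433/17850)² ÷ (327433/17850) = 16239169489/5844679050 in (≈ 2.778 in)

Q = 16239169489/5844679050 in ≈ 2.778 in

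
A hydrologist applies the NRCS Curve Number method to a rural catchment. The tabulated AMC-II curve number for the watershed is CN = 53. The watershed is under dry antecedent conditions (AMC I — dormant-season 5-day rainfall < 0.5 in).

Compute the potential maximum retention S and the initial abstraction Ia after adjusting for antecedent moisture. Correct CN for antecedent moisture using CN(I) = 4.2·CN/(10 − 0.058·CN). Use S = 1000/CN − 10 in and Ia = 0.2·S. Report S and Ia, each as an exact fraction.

S = 23500/1113 in ≈ 21.114 in; Ia = 4700/1113 in ≈ 4.223 in

Adjust CN=53 to AMC I: 4.2·53/(10 − 0.058·53) → (1113/5) ÷ (3463/500) = 111300/3463 ≈ 32.140
Max retention: S = 1000/(111300/3463) − 10 = 23500/1113 in (≈ 21.114 in)
Ia = 0.2S: 0.2·21.114 = 4.223 in (exactly 4700/1113)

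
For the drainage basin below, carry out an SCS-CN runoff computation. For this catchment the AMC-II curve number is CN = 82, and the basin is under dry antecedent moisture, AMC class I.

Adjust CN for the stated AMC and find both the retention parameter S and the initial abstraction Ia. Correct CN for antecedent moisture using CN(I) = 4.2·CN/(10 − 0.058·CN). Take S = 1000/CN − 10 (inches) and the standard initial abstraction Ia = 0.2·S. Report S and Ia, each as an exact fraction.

CN(I) from CN(II)=82: (4.2·82)/(10 − 0.058·82) = 28700/437 ≈ 65.675
Retention S: 1000/CN − 10 with CN=65.675 → S = 1500/287 ≈ 5.226 in
Initial abstraction Ia = S/5 = (1500/287)/5 = 300/287 ≈ 1.045 in

S = 1500/287 in ≈ 5.226 in; Ia = 300/287 in ≈ 1.045 in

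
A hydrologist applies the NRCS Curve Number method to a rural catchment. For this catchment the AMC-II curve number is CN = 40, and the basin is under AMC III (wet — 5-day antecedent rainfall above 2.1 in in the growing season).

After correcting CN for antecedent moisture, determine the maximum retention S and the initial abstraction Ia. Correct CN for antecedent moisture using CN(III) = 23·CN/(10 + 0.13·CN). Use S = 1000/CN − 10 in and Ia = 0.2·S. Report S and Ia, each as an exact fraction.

Adjust CN=40 to AMC III: 23·40/(10 + 0.13·40) → 920 ÷ (76/5) = 1150/19 ≈ 60.526
S = 1000/(1150/19) − 10 = 150/23 in ≈ 6.522 in
Initial abstraction Ia = S/5 = (150/23)/5 = 30/23 ≈ 1.304 in

S = 150/23 in ≈ 6.522 in; Ia = 30/23 in ≈ 1.304 in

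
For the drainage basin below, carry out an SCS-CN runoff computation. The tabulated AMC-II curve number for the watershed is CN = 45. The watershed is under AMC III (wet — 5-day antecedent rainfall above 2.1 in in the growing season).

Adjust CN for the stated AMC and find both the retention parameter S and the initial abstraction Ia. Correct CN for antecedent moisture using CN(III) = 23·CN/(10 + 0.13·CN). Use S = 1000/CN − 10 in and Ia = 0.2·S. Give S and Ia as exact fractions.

CN(III) from CN(II)=45: (23·45)/(10 + 0.13·45) = 20700/317 ≈ 65.300
Max retention: S = 1000/(20700/317) − 10 = 1100/207 in (≈ 5.314 in)
Ia = 0.2·(1100/207) = 220/207 in ≈ 1.063 in

S = 1100/207 in ≈ 5.314 in; Ia = 220/207 in ≈ 1.063 in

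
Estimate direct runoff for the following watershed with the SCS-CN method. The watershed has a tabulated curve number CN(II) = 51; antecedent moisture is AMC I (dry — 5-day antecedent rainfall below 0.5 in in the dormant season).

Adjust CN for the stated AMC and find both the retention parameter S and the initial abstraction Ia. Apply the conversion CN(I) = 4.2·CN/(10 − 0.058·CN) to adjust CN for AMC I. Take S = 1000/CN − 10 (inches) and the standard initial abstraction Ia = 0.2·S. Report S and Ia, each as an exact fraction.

Adjust CN=51 to AMC I: 4.2·51/(10 − 0.058·51) → (1071/5) ÷ (3521/500) = 15300/503 ≈ 30.417
S = 1000/(15300/503) − 10 = 3500/153 in ≈ 22.876 in
Initial abstraction Ia = S/5 = (3500/153)/5 = 700/153 ≈ 4.575 in

S = 3500/153 in ≈ 22.876 in; Ia = 700/153 in ≈ 4.575 in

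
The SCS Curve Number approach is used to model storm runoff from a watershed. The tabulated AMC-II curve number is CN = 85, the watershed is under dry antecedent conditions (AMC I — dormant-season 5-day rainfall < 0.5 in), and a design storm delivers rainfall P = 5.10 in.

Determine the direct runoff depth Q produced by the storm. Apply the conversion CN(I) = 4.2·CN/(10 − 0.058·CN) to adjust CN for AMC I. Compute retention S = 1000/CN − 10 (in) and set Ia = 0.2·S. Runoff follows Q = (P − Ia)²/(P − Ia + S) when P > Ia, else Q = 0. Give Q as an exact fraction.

Dry (AMC I): CN(I) = 4.2·85/(10 − 0.058·85) = 357/(507/100) = 11900/169 ≈ 70.414
Max retention: S = 1000/(11900/169) − 10 = 500/119 in (≈ 4.202 in)
Ia = 0.2·(500/119) = 100/119 in ≈ 0.840 in
Since P=5.100 > Ia=0.840: effective rainfall P−Ia = 5069/1190 in
Runoff Q = (P−Ia)²/(P−Ia+S) = (4.260)²/(4.260+4.202) = 25694761/11982110 ≈ 2.144 in

Q = 25694761/11982110 in ≈ 2.144 in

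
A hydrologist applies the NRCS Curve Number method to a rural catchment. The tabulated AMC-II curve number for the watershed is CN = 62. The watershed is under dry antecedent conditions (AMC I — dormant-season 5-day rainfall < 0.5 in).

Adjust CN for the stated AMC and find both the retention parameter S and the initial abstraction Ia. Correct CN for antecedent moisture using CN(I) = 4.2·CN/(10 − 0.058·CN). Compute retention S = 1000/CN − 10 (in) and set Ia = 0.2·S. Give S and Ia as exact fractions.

CN(I) from CN(II)=62: (4.2·62)/(10 − 0.058·62) = 65100/1601 ≈ 40.662
Max retention: S = 1000/(65100/1601) − 10 = 9500/651 in (≈ 14.593 in)
Initial abstraction Ia = S/5 = (9500/651)/5 = 1900/651 ≈ 2.919 in

S = 9500/651 in ≈ 14.593 in; Ia = 1900/651 in ≈ 2.919 in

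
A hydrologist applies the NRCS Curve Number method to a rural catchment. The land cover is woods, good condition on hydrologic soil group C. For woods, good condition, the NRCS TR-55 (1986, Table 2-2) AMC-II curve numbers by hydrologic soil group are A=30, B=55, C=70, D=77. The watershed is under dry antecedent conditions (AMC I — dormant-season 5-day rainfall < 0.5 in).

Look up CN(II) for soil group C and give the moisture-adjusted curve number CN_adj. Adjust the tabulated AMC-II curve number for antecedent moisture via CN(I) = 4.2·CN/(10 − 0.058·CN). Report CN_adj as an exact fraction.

CN_adj = 4900/99 ≈ 49.495

NRCS table: woods, good condition, soil group C → CN(II) = 70
CN(I) from CN(II)=70: (4.2·70)/(10 − 0.058·70) = 4900/99 ≈ 49.495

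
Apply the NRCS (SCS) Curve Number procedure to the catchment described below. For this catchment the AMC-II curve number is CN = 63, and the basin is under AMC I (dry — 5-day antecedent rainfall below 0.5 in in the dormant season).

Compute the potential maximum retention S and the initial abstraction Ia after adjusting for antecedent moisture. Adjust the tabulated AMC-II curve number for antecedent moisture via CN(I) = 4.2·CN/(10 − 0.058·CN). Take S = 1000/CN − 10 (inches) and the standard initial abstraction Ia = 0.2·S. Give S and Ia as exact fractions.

Adjust CN=63 to AMC I: 4.2·63/(10 − 0.058·63) → (1323/5) ÷ (3173/500) = 132300/3173 ≈ 41.696
Retention S: 1000/CN − 10 with CN=41.696 → S = 18500/1323 ≈ 13.983 in
Ia = 0.2·(18500/1323) = 3700/1323 in ≈ 2.797 in

S = 18500/1323 in ≈ 13.983 in; Ia = 3700/1323 in ≈ 2.797 in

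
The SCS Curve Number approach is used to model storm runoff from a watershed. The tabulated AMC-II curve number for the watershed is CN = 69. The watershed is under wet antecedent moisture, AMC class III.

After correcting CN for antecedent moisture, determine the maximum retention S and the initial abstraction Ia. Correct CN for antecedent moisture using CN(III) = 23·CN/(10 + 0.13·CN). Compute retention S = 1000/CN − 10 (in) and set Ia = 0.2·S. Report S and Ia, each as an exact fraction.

Adjust CN=69 to AMC III: 23·69/(10 + 0.13·69) → 1587 ÷ (1897/100) = 158700/1897 ≈ 83.658
Retention S: 1000/CN − 10 with CN=83.658 → S = 3100/1587 ≈ 1.953 in
Initial abstraction Ia = S/5 = (3100/1587)/5 = 620/1587 ≈ 0.391 in

S = 3100/1587 in ≈ 1.953 in; Ia = 620/1587 in ≈ 0.391 in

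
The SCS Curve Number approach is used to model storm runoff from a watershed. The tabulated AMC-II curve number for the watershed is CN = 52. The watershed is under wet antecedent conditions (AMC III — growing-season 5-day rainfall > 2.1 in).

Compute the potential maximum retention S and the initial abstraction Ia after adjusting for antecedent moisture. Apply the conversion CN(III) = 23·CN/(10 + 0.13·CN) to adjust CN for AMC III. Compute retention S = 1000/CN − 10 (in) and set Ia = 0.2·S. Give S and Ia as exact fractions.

CN(III) from CN(II)=52: (23·52)/(10 + 0.13·52) = 29900/419 ≈ 71.360
Max retention: S = 1000/(29900/419) − 10 = 1200/299 in (≈ 4.013 in)
Ia = 0.2S: 0.2·4.013 = 0.803 in (exactly 240/299)

S = 1200/299 in ≈ 4.013 in; Ia = 240/299 in ≈ 0.803 in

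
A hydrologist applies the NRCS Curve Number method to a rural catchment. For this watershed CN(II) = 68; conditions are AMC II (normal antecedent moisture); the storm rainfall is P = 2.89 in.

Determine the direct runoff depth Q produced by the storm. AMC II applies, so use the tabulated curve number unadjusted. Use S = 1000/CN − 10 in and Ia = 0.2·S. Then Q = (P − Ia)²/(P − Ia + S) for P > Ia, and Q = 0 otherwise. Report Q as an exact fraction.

Q = 10975969/19232100 in ≈ 0.571 in

CN(II) = 68; AMC II needs no correction.
Max retention: S = 1000/68 − 10 = 80/17 in (≈ 4.706 in)
Initial abstraction Ia = S/5 = (80/17)/5 = 16/17 ≈ 0.941 in
Since P=2.890 > Ia=0.941: effective rainfall P−Ia = 3313/1700 in
Q: (3313/1700)² ÷ (11313/1700) = 10975969/19232100 in (≈ 0.571 in)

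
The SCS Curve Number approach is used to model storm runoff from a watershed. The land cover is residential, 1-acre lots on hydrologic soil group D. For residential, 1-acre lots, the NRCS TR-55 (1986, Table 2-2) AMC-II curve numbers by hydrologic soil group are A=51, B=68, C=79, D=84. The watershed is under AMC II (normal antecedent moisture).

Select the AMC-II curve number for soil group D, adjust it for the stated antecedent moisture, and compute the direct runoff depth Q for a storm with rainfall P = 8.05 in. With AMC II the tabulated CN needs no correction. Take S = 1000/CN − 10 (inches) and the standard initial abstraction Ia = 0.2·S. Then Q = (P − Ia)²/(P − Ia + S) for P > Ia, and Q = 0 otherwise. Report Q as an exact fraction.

Q = 10374841/1688820 in ≈ 6.143 in

NRCS table: residential, 1-acre lots, soil group D → CN(II) = 84
AMC II — tabulated CN = 84 applies directly.
Retention S: 1000/CN − 10 with CN=84.000 → S = 40/21 ≈ 1.905 in
Initial abstraction Ia = S/5 = (40/21)/5 = 8/21 ≈ 0.381 in
Since P=8.050 > Ia=0.381: effective rainfall P−Ia = 3221/420 in
Q = (3221/420)²/((3221/420) + 40/21) = (10374841/176400)/(4021/420) = 10374841/1688820 in ≈ 6.143 in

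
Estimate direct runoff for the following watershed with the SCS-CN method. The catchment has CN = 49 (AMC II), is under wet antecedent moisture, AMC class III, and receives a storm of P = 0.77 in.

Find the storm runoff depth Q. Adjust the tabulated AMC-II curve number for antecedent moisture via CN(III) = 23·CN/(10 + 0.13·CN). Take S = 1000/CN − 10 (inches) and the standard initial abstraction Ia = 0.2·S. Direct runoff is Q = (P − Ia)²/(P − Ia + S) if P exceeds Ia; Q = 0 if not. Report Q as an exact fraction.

Wet (AMC III): CN(III) = 23·49/(10 + 0.13·49) = 1127/(1637/100) = 112700/1637 ≈ 68.845
S = 1000/(112700/1637) − 10 = 5100/1127 in ≈ 4.525 in
Initial abstraction Ia = S/5 = (5100/1127)/5 = 1020/1127 ≈ 0.905 in
P = 0.770 ≤ Ia = 0.905 in: entire storm abstracted, Q = 0.

Q = 0 in ≈ 0.000 in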